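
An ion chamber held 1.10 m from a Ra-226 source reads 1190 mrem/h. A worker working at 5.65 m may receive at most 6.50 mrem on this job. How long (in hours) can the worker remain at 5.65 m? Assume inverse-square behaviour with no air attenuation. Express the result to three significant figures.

Intensity scales as (d₁/d₂)², so rate at 5.65 m:
(1.10/5.65)² = 0.03790, so 1190 × 0.03790 = 45.10 mrem/h.
Stay time = 6.50 mrem ÷ 45.10 mrem/h = 0.1441 h.

0.144 h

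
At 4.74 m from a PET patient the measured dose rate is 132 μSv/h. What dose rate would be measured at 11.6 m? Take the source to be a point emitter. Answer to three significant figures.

Applying the 1/r² law, scaling from 4.74 m to 11.6 m:
132 × (4.74/11.6)² = 132 × 0.1670 = 22.04 μSv/h.

22.0 μSv/h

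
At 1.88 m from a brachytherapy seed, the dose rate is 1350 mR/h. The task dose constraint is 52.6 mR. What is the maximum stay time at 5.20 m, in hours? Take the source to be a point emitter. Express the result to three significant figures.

Using I₁d₁² = I₂d₂², rate at 5.20 m:
1350 × (1.88/5.20)² = 1350 × 0.1307 = 176.4 mR/h.
Stay time = 52.6 mR ÷ 176.4 mR/h = 0.2982 h.

0.298 h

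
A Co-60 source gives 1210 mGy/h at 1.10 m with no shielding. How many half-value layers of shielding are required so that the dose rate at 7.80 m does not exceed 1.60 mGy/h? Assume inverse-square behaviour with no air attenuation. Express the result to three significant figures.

3.91 half-value layers

At 7.80 m, distance alone gives (1.10/7.80)² = 0.01989, so 1210 × 0.01989 = 24.07 mGy/h.
Further attenuation needed: 24.07/1.60 = 15.04.
n = log₂(15.04) = 3.911 half-value layers.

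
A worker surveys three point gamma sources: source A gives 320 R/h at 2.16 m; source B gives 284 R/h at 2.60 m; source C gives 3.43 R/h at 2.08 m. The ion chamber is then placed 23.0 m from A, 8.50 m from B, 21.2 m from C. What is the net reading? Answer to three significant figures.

By superposition, sum each source's inverse-square contribution:
A: 320 × (2.16/23.0)² = 2.822 R/h
B: 284 × (2.60/8.50)² = 26.57 R/h
C: 3.43 × (2.08/21.2)² = 0.03302 R/h
Total = 2.822 + 26.57 + 0.03302 = 29.43 R/h.

29.4 R/h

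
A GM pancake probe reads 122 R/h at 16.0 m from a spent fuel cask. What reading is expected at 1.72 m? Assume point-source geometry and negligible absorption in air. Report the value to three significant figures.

Using I₁d₁² = I₂d₂², the rate at 1.72 m is
(16.0/1.72)² = 86.53, so 122 × 86.53 = 10560 R/h.

10600 R/h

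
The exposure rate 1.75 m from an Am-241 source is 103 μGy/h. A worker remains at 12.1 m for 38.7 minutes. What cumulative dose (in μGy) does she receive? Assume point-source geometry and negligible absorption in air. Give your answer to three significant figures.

1.39 μGy

Using I₁d₁² = I₂d₂², rate at 12.1 m:
103 × (1.75/12.1)² = 103 × 0.02092 = 2.155 μGy/h.
Dose = rate × time = 2.155 μGy/h × 0.6450 h = 1.390 μGy.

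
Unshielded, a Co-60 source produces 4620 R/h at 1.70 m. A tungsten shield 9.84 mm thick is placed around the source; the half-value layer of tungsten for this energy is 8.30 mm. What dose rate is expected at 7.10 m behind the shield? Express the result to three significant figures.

116 R/h

Distance alone: 4620 × (1.70/7.10)² = 4620 × 0.05733 = 264.9 R/h.
Shield: 9.84/8.30 = 1.186 half-value layers → attenuation 2^(−1.186) = 0.4395.
Combined: 264.9 × 0.4395 = 116.4 R/h.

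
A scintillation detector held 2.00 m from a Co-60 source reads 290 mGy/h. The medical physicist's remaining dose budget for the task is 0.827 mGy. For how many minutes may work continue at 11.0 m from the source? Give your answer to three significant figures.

Intensity scales as (d₁/d₂)², so rate at 11.0 m:
290 × (2.00/11.0)² = 290 × 0.03306 = 9.587 mGy/h.
Stay time = 0.827 mGy ÷ 9.587 mGy/h = 0.08626 h = 5.176 min.

5.18 min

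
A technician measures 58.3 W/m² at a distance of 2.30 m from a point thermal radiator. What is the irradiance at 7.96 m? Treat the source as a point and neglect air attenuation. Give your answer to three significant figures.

4.87 W/m²

Using I₁d₁² = I₂d₂², the rate at 7.96 m is
58.3 × (2.30/7.96)² = 58.3 × 0.08349 = 4.867 W/m².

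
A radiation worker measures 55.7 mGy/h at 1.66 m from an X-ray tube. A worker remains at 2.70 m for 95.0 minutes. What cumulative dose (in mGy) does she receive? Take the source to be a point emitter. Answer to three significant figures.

33.3 mGy

Using I₁d₁² = I₂d₂², rate at 2.70 m:
(1.66/2.70)² = 0.3780, so 55.7 × 0.3780 = 21.05 mGy/h.
Dose = rate × time = 21.05 mGy/h × 1.583 h = 33.32 mGy.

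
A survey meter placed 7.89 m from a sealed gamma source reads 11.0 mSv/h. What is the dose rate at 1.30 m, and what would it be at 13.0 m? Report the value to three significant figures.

405 mSv/h; 4.05 mSv/h

Using I₁d₁² = I₂d₂²,
At 1.30 m: (7.89/1.30)² = 36.84, so 11.0 × 36.84 = 405.2 mSv/h
At 13.0 m: (1.30/13.0)² = 0.01000, so 405.2 × 0.01000 = 4.052 mSv/h.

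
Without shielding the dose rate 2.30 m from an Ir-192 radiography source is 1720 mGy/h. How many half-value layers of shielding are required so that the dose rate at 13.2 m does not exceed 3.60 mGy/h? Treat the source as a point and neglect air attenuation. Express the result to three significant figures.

At 13.2 m, distance alone gives 1720 × (2.30/13.2)² = 1720 × 0.03036 = 52.22 mGy/h.
Further attenuation needed: 52.22/3.60 = 14.51.
n = log₂(14.51) = 3.859 half-value layers.

3.86 half-value layers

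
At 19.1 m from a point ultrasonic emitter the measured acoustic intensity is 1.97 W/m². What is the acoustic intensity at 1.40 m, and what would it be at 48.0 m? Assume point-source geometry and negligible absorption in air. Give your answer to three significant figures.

367 W/m²; 0.312 W/m²

Intensity scales as (d₁/d₂)², so
At 1.40 m: (19.1/1.40)² = 186.1, so 1.97 × 186.1 = 366.6 W/m²
At 48.0 m: 366.6 × (1.40/48.0)² = 366.6 × 0.0008507 = 0.3119 W/m².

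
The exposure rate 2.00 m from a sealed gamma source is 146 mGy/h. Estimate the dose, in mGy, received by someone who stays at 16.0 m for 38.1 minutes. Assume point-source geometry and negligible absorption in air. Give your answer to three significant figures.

1.45 mGy

By the inverse-square law, rate at 16.0 m:
(2.00/16.0)² = 0.01562, so 146 × 0.01562 = 2.281 mGy/h.
Dose = rate × time = 2.281 mGy/h × 0.6350 h = 1.448 mGy.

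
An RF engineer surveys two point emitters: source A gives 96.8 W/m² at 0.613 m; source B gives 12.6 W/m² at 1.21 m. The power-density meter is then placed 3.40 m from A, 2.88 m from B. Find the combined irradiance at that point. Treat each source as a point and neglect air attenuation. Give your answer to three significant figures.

Each source contributes Iᵢ·(dᵢ/rᵢ)²; contributions add.
A: 96.8 × (0.613/3.40)² = 3.147 W/m²
B: 12.6 × (1.21/2.88)² = 2.224 W/m²
Total = 3.147 + 2.224 = 5.371 W/m².

5.37 W/m²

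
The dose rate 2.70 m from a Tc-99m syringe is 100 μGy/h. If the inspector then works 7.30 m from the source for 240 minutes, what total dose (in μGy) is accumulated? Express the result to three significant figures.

54.7 μGy

Since intensity falls as 1/r², rate at 7.30 m:
100 × (2.70/7.30)² = 100 × 0.1368 = 13.68 μGy/h.
Dose = rate × time = 13.68 μGy/h × 4.000 h = 54.72 μGy.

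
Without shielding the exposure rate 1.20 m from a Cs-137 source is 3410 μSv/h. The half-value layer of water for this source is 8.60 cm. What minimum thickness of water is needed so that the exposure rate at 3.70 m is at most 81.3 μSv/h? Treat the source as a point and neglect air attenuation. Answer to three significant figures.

18.4 cm

At 3.70 m, distance alone gives (1.20/3.70)² = 0.1052, so 3410 × 0.1052 = 358.7 μSv/h.
Further attenuation needed: 358.7/81.3 = 4.412.
n = log₂(4.412) = 2.141 half-value layers.
Thickness = 2.141 × 8.60 cm = 18.41 cm.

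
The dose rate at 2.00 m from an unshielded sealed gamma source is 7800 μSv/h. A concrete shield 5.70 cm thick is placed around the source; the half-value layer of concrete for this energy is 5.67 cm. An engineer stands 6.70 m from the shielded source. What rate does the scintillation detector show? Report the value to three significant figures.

346 μSv/h

Distance alone: 7800 × (2.00/6.70)² = 7800 × 0.08911 = 695.1 μSv/h.
Shield: 5.70/5.67 = 1.005 half-value layers → attenuation 2^(−1.005) = 0.4983.
Combined: 695.1 × 0.4983 = 346.4 μSv/h.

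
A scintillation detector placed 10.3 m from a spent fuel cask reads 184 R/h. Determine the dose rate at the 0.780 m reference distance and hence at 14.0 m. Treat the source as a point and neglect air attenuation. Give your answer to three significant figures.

32100 R/h; 99.6 R/h

By the inverse-square law,
At 0.780 m: (10.3/0.780)² = 174.4, so 184 × 174.4 = 32090 R/h
At 14.0 m: (0.780/14.0)² = 0.003104, so 32090 × 0.003104 = 99.61 R/h.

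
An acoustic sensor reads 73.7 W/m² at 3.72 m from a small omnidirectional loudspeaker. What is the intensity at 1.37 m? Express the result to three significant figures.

Intensity scales as (d₁/d₂)², so the rate at 1.37 m is
(3.72/1.37)² = 7.373, so 73.7 × 7.373 = 543.4 W/m².

543 W/m²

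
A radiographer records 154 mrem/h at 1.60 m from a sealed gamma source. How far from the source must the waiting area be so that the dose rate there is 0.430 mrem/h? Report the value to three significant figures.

Using I₁d₁² = I₂d₂², d₂ = d₁·√(I₁/I₂).
I₁/I₂ = 154/0.430 = 358.1, so d₂ = 1.60 × √358.1 = 30.28 m.

30.3 m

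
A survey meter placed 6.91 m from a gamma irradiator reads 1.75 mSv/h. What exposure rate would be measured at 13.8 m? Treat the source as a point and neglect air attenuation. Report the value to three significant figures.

0.439 mSv/h

Intensity scales as (d₁/d₂)², so scaling from 6.91 m to 13.8 m:
1.75 × (6.91/13.8)² = 1.75 × 0.2507 = 0.4387 mSv/h.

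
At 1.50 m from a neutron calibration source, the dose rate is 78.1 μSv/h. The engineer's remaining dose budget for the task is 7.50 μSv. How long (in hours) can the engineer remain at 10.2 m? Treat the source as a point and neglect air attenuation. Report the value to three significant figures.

4.44 h

By the inverse-square law, rate at 10.2 m:
78.1 × (1.50/10.2)² = 78.1 × 0.02163 = 1.689 μSv/h.
Stay time = 7.50 μSv ÷ 1.689 μSv/h = 4.440 h.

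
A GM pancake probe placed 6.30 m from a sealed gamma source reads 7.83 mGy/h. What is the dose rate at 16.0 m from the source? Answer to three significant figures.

1.21 mGy/h

Intensity scales as (d₁/d₂)², so scaling from 6.30 m to 16.0 m:
(6.30/16.0)² = 0.1550, so 7.83 × 0.1550 = 1.214 mGy/h.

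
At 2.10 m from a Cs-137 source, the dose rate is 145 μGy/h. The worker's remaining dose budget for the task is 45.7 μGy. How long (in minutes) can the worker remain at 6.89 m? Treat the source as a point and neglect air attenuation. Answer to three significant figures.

Intensity scales as (d₁/d₂)², so rate at 6.89 m:
(2.10/6.89)² = 0.09290, so 145 × 0.09290 = 13.47 μGy/h.
Stay time = 45.7 μGy ÷ 13.47 μGy/h = 3.393 h = 203.6 min.

204 min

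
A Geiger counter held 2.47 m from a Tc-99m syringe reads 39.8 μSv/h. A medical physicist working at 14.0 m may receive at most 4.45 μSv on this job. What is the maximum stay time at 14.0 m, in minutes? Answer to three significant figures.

216 min

Since intensity falls as 1/r², rate at 14.0 m:
39.8 × (2.47/14.0)² = 39.8 × 0.03113 = 1.239 μSv/h.
Stay time = 4.45 μSv ÷ 1.239 μSv/h = 3.592 h = 215.5 min.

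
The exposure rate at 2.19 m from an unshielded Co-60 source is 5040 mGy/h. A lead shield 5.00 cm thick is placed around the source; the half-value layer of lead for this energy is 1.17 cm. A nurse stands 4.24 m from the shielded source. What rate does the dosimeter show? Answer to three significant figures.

Distance alone: 5040 × (2.19/4.24)² = 5040 × 0.2668 = 1345 mGy/h.
Shield: 5.00/1.17 = 4.274 half-value layers → attenuation 2^(−4.274) = 0.05169.
Combined: 1345 × 0.05169 = 69.52 mGy/h.

69.5 mGy/h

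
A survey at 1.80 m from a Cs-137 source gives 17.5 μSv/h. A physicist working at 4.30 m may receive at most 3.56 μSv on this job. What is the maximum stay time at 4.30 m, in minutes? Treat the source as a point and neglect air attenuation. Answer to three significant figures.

69.7 min

Since intensity falls as 1/r², rate at 4.30 m:
17.5 × (1.80/4.30)² = 17.5 × 0.1752 = 3.066 μSv/h.
Stay time = 3.56 μSv ÷ 3.066 μSv/h = 1.161 h = 69.66 min.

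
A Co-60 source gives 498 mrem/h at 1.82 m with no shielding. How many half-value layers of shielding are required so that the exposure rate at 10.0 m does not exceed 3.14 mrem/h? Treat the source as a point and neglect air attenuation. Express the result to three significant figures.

2.39 half-value layers

At 10.0 m, distance alone gives (1.82/10.0)² = 0.03312, so 498 × 0.03312 = 16.49 mrem/h.
Further attenuation needed: 16.49/3.14 = 5.252.
n = log₂(5.252) = 2.393 half-value layers.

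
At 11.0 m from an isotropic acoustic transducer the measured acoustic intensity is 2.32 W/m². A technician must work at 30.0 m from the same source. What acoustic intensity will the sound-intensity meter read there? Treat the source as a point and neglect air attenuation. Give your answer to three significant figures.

0.312 W/m²

Using I₁d₁² = I₂d₂², scaling from 11.0 m to 30.0 m:
2.32 × (11.0/30.0)² = 2.32 × 0.1344 = 0.3118 W/m².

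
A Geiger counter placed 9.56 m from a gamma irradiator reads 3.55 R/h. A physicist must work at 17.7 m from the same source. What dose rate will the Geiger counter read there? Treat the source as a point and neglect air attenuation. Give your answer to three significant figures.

Using I₁d₁² = I₂d₂², scaling from 9.56 m to 17.7 m:
(9.56/17.7)² = 0.2917, so 3.55 × 0.2917 = 1.036 R/h.

1.04 R/h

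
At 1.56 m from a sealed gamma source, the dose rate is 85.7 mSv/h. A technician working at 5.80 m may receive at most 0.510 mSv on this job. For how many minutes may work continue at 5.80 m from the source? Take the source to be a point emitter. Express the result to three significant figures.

By the inverse-square law, rate at 5.80 m:
85.7 × (1.56/5.80)² = 85.7 × 0.07234 = 6.200 mSv/h.
Stay time = 0.510 mSv ÷ 6.200 mSv/h = 0.08226 h = 4.936 min.

4.94 min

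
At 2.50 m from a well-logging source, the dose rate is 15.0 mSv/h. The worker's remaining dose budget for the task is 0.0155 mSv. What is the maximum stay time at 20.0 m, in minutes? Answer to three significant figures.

By the inverse-square law, rate at 20.0 m:
(2.50/20.0)² = 0.01562, so 15.0 × 0.01562 = 0.2343 mSv/h.
Stay time = 0.0155 mSv ÷ 0.2343 mSv/h = 0.06615 h = 3.969 min.

3.97 min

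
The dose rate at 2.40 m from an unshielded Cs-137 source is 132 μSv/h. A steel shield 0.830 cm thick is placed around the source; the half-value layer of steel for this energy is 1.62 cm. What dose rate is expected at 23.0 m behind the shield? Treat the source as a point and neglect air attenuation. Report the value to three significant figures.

Distance alone: 132 × (2.40/23.0)² = 132 × 0.01089 = 1.437 μSv/h.
Shield: 0.830/1.62 = 0.5123 half-value layers → attenuation 2^(−0.5123) = 0.7011.
Combined: 1.437 × 0.7011 = 1.007 μSv/h.

1.01 μSv/h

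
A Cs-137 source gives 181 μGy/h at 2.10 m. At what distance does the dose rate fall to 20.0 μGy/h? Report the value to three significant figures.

Applying the 1/r² law, d₂ = d₁·√(I₁/I₂).
I₁/I₂ = 181/20.0 = 9.050, so d₂ = 2.10 × √9.050 = 6.317 m.

6.32 m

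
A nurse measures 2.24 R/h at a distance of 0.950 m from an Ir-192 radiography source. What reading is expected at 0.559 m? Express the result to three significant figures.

6.47 R/h

Intensity scales as (d₁/d₂)², so the rate at 0.559 m is
(0.950/0.559)² = 2.888, so 2.24 × 2.888 = 6.469 R/h.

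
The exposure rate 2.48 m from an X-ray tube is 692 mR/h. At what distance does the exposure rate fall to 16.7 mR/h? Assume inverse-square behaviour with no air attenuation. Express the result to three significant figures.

By the inverse-square law, d₂ = d₁·√(I₁/I₂).
I₁/I₂ = 692/16.7 = 41.44, so d₂ = 2.48 × √41.44 = 15.96 m.

16.0 m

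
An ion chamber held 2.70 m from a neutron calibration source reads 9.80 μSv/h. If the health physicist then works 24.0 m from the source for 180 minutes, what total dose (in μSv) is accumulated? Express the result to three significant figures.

Applying the 1/r² law, rate at 24.0 m:
(2.70/24.0)² = 0.01266, so 9.80 × 0.01266 = 0.1241 μSv/h.
Dose = rate × time = 0.1241 μSv/h × 3.000 h = 0.3723 μSv.

0.372 μSv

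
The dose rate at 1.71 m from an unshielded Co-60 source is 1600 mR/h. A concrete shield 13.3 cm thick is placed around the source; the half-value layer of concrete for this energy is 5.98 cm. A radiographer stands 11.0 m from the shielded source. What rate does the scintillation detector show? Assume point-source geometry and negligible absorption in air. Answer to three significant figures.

8.28 mR/h

Distance alone: (1.71/11.0)² = 0.02417, so 1600 × 0.02417 = 38.67 mR/h.
Shield: 13.3/5.98 = 2.224 half-value layers → attenuation 2^(−2.224) = 0.2140.
Combined: 38.67 × 0.2140 = 8.275 mR/h.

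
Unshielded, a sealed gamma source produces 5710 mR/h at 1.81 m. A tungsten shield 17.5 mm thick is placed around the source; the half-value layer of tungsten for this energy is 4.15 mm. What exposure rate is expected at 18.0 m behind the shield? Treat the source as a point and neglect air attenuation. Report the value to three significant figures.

Distance alone: (1.81/18.0)² = 0.01011, so 5710 × 0.01011 = 57.73 mR/h.
Shield: 17.5/4.15 = 4.217 half-value layers → attenuation 2^(−4.217) = 0.05377.
Combined: 57.73 × 0.05377 = 3.104 mR/h.

3.10 mR/h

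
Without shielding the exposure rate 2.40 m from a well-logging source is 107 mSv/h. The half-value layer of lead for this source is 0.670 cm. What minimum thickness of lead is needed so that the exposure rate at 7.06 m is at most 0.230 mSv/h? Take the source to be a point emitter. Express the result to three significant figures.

3.85 cm

At 7.06 m, distance alone gives 107 × (2.40/7.06)² = 107 × 0.1156 = 12.37 mSv/h.
Further attenuation needed: 12.37/0.230 = 53.78.
n = log₂(53.78) = 5.749 half-value layers.
Thickness = 5.749 × 0.670 cm = 3.852 cm.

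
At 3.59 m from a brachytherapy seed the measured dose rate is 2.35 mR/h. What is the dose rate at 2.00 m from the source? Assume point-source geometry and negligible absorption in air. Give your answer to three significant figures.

By the inverse-square law, scaling from 3.59 m to 2.00 m:
2.35 × (3.59/2.00)² = 2.35 × 3.222 = 7.572 mR/h.

7.57 mR/h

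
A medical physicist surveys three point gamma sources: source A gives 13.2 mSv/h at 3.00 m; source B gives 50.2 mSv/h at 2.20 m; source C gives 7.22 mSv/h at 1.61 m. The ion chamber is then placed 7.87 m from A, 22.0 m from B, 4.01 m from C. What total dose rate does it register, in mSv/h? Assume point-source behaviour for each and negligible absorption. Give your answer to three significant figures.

Each source contributes Iᵢ·(dᵢ/rᵢ)²; contributions add.
A: 13.2 × (3.00/7.87)² = 1.918 mSv/h
B: 50.2 × (2.20/22.0)² = 0.5020 mSv/h
C: 7.22 × (1.61/4.01)² = 1.164 mSv/h
Total = 1.918 + 0.5020 + 1.164 = 3.584 mSv/h.

3.58 mSv/h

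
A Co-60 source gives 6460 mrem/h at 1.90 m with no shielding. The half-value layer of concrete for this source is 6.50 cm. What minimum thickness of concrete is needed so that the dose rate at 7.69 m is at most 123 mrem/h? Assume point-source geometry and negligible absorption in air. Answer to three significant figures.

At 7.69 m, distance alone gives (1.90/7.69)² = 0.06105, so 6460 × 0.06105 = 394.4 mrem/h.
Further attenuation needed: 394.4/123 = 3.207.
n = log₂(3.207) = 1.681 half-value layers.
Thickness = 1.681 × 6.50 cm = 10.93 cm.

10.9 cm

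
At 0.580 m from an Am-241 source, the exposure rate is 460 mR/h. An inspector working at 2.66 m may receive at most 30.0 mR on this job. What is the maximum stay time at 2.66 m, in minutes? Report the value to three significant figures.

82.3 min

Using I₁d₁² = I₂d₂², rate at 2.66 m:
460 × (0.580/2.66)² = 460 × 0.04754 = 21.87 mR/h.
Stay time = 30.0 mR ÷ 21.87 mR/h = 1.372 h = 82.32 min.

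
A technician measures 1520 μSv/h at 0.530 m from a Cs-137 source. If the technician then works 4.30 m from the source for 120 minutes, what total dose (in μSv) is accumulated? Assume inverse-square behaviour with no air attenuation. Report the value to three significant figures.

By the inverse-square law, rate at 4.30 m:
1520 × (0.530/4.30)² = 1520 × 0.01519 = 23.09 μSv/h.
Dose = rate × time = 23.09 μSv/h × 2.000 h = 46.18 μSv.

46.2 μSv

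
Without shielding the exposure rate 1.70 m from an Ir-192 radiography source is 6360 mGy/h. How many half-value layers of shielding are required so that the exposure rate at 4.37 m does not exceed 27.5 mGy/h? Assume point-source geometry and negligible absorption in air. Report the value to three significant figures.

At 4.37 m, distance alone gives (1.70/4.37)² = 0.1513, so 6360 × 0.1513 = 962.3 mGy/h.
Further attenuation needed: 962.3/27.5 = 34.99.
n = log₂(34.99) = 5.129 half-value layers.

5.13 half-value layers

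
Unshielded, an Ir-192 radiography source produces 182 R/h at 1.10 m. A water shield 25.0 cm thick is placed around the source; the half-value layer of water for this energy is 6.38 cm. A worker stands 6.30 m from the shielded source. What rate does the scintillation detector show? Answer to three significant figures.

Distance alone: (1.10/6.30)² = 0.03049, so 182 × 0.03049 = 5.549 R/h.
Shield: 25.0/6.38 = 3.918 half-value layers → attenuation 2^(−3.918) = 0.06616.
Combined: 5.549 × 0.06616 = 0.3671 R/h.

0.367 R/h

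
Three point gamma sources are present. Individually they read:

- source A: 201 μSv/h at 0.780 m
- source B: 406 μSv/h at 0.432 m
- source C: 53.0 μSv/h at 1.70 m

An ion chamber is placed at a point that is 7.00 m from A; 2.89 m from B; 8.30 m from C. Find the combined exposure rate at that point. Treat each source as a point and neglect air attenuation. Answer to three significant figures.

By superposition, sum each source's inverse-square contribution:
A: 201 × (0.780/7.00)² = 2.496 μSv/h
B: 406 × (0.432/2.89)² = 9.072 μSv/h
C: 53.0 × (1.70/8.30)² = 2.223 μSv/h
Total = 2.496 + 9.072 + 2.223 = 13.79 μSv/h.

13.8 μSv/h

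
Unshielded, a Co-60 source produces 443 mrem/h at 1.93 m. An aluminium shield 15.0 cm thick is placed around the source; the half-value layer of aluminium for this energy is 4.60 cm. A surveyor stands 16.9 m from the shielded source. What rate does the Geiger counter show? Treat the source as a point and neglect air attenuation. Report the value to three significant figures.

Distance alone: 443 × (1.93/16.9)² = 443 × 0.01304 = 5.777 mrem/h.
Shield: 15.0/4.60 = 3.261 half-value layers → attenuation 2^(−3.261) = 0.1043.
Combined: 5.777 × 0.1043 = 0.6025 mrem/h.

0.603 mrem/h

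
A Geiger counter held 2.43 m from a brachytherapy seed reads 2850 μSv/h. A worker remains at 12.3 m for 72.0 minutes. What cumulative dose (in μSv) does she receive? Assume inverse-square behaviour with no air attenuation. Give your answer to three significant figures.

133 μSv

Using I₁d₁² = I₂d₂², rate at 12.3 m:
2850 × (2.43/12.3)² = 2850 × 0.03903 = 111.2 μSv/h.
Dose = rate × time = 111.2 μSv/h × 1.200 h = 133.4 μSv.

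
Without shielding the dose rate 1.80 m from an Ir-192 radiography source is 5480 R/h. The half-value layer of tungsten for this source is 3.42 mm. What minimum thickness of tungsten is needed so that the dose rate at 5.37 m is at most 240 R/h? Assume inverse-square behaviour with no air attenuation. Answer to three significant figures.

4.65 mm

At 5.37 m, distance alone gives 5480 × (1.80/5.37)² = 5480 × 0.1124 = 616.0 R/h.
Further attenuation needed: 616.0/240 = 2.567.
n = log₂(2.567) = 1.360 half-value layers.
Thickness = 1.360 × 3.42 mm = 4.651 mm.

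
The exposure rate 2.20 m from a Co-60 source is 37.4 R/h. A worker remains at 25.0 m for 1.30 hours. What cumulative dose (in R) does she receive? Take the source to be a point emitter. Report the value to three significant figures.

0.377 R

Since intensity falls as 1/r², rate at 25.0 m:
(2.20/25.0)² = 0.007744, so 37.4 × 0.007744 = 0.2896 R/h.
Dose = rate × time = 0.2896 R/h × 1.300 h = 0.3765 R.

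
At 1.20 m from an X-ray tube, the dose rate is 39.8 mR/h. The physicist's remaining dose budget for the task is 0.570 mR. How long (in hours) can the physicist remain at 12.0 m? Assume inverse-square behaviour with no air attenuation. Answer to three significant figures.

Intensity scales as (d₁/d₂)², so rate at 12.0 m:
39.8 × (1.20/12.0)² = 39.8 × 0.01000 = 0.3980 mR/h.
Stay time = 0.570 mR ÷ 0.3980 mR/h = 1.432 h.

1.43 h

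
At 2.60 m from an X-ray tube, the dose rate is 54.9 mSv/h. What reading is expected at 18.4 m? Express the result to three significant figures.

Using I₁d₁² = I₂d₂², the rate at 18.4 m is
54.9 × (2.60/18.4)² = 54.9 × 0.01997 = 1.096 mSv/h.

1.10 mSv/h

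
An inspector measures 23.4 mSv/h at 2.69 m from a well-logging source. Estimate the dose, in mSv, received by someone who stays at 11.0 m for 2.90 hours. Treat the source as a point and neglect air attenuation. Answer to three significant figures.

4.06 mSv

Applying the 1/r² law, rate at 11.0 m:
23.4 × (2.69/11.0)² = 23.4 × 0.05980 = 1.399 mSv/h.
Dose = rate × time = 1.399 mSv/h × 2.900 h = 4.057 mSv.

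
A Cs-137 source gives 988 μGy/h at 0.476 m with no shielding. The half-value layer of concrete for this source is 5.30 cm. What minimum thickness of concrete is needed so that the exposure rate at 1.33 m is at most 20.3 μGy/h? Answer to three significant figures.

At 1.33 m, distance alone gives 988 × (0.476/1.33)² = 988 × 0.1281 = 126.6 μGy/h.
Further attenuation needed: 126.6/20.3 = 6.236.
n = log₂(6.236) = 2.641 half-value layers.
Thickness = 2.641 × 5.30 cm = 14.00 cm.

14.0 cm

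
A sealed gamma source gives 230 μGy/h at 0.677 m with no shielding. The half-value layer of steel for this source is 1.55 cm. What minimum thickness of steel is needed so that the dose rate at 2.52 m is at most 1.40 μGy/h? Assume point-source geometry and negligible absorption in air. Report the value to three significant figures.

5.53 cm

At 2.52 m, distance alone gives 230 × (0.677/2.52)² = 230 × 0.07217 = 16.60 μGy/h.
Further attenuation needed: 16.60/1.40 = 11.86.
n = log₂(11.86) = 3.568 half-value layers.
Thickness = 3.568 × 1.55 cm = 5.530 cm.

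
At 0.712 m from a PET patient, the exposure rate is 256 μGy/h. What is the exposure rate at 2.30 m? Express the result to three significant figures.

24.5 μGy/h

Intensity scales as (d₁/d₂)², so the rate at 2.30 m is
256 × (0.712/2.30)² = 256 × 0.09583 = 24.53 μGy/h.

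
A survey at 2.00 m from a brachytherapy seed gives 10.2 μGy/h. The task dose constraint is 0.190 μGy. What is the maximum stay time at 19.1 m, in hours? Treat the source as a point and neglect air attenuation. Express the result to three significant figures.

1.70 h

By the inverse-square law, rate at 19.1 m:
10.2 × (2.00/19.1)² = 10.2 × 0.01096 = 0.1118 μGy/h.
Stay time = 0.190 μGy ÷ 0.1118 μGy/h = 1.699 h.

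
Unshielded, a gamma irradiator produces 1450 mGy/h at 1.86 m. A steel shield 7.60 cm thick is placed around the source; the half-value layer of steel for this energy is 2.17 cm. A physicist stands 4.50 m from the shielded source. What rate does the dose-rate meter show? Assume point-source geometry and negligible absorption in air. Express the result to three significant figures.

Distance alone: (1.86/4.50)² = 0.1708, so 1450 × 0.1708 = 247.7 mGy/h.
Shield: 7.60/2.17 = 3.502 half-value layers → attenuation 2^(−3.502) = 0.08827.
Combined: 247.7 × 0.08827 = 21.86 mGy/h.

21.9 mGy/h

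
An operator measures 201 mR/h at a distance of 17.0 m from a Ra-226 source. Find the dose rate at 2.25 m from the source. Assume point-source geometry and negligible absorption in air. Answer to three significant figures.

By the inverse-square law, the rate at 2.25 m is
(17.0/2.25)² = 57.09, so 201 × 57.09 = 11480 mR/h.

11500 mR/h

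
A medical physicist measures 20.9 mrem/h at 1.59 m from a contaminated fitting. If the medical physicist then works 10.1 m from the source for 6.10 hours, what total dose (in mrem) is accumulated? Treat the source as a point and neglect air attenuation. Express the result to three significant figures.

Using I₁d₁² = I₂d₂², rate at 10.1 m:
20.9 × (1.59/10.1)² = 20.9 × 0.02478 = 0.5179 mrem/h.
Dose = rate × time = 0.5179 mrem/h × 6.100 h = 3.159 mrem.

3.16 mrem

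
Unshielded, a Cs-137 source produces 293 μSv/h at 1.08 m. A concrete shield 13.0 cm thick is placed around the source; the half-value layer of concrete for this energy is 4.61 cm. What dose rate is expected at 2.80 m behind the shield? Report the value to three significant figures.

6.17 μSv/h

Distance alone: (1.08/2.80)² = 0.1488, so 293 × 0.1488 = 43.60 μSv/h.
Shield: 13.0/4.61 = 2.820 half-value layers → attenuation 2^(−2.820) = 0.1416.
Combined: 43.60 × 0.1416 = 6.174 μSv/h.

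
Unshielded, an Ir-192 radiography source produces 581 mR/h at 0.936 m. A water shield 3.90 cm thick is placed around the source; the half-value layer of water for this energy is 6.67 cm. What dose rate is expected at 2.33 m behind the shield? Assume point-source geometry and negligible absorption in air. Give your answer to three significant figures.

Distance alone: 581 × (0.936/2.33)² = 581 × 0.1614 = 93.77 mR/h.
Shield: 3.90/6.67 = 0.5847 half-value layers → attenuation 2^(−0.5847) = 0.6668.
Combined: 93.77 × 0.6668 = 62.53 mR/h.

62.5 mR/h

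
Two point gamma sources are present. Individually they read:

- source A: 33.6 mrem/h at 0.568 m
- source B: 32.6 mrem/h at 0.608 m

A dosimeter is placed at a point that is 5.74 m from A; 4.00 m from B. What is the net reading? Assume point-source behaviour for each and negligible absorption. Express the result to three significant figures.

1.08 mrem/h

Each source contributes Iᵢ·(dᵢ/rᵢ)²; contributions add.
A: 33.6 × (0.568/5.74)² = 0.3290 mrem/h
B: 32.6 × (0.608/4.00)² = 0.7532 mrem/h
Total = 0.3290 + 0.7532 = 1.082 mrem/h.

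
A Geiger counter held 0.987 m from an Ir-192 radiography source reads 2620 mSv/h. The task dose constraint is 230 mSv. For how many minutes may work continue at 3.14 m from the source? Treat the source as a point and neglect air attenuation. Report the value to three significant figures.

Intensity scales as (d₁/d₂)², so rate at 3.14 m:
2620 × (0.987/3.14)² = 2620 × 0.09880 = 258.9 mSv/h.
Stay time = 230 mSv ÷ 258.9 mSv/h = 0.8884 h = 53.30 min.

53.3 min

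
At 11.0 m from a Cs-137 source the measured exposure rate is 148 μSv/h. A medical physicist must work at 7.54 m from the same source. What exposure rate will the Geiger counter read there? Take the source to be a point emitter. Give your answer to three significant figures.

315 μSv/h

Since intensity falls as 1/r², scaling from 11.0 m to 7.54 m:
148 × (11.0/7.54)² = 148 × 2.128 = 314.9 μSv/h.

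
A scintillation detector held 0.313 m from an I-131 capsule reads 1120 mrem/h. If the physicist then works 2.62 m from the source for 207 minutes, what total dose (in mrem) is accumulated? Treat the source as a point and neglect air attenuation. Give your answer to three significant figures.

55.1 mrem

Intensity scales as (d₁/d₂)², so rate at 2.62 m:
1120 × (0.313/2.62)² = 1120 × 0.01427 = 15.98 mrem/h.
Dose = rate × time = 15.98 mrem/h × 3.450 h = 55.13 mrem.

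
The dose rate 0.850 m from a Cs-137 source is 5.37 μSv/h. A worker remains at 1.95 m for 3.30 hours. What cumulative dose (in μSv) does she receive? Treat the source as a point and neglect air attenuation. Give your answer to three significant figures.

Intensity scales as (d₁/d₂)², so rate at 1.95 m:
5.37 × (0.850/1.95)² = 5.37 × 0.1900 = 1.020 μSv/h.
Dose = rate × time = 1.020 μSv/h × 3.300 h = 3.366 μSv.

3.37 μSv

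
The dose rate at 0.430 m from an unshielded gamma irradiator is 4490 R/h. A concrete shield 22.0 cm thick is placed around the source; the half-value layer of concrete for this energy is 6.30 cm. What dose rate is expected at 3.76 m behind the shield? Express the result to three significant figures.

Distance alone: 4490 × (0.430/3.76)² = 4490 × 0.01308 = 58.73 R/h.
Shield: 22.0/6.30 = 3.492 half-value layers → attenuation 2^(−3.492) = 0.08888.
Combined: 58.73 × 0.08888 = 5.220 R/h.

5.22 R/h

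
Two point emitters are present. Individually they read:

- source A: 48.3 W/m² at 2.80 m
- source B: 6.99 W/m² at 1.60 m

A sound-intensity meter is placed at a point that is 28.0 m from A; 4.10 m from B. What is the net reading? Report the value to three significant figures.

Each source contributes Iᵢ·(dᵢ/rᵢ)²; contributions add.
A: 48.3 × (2.80/28.0)² = 0.4830 W/m²
B: 6.99 × (1.60/4.10)² = 1.065 W/m²
Total = 0.4830 + 1.065 = 1.548 W/m².

1.55 W/m²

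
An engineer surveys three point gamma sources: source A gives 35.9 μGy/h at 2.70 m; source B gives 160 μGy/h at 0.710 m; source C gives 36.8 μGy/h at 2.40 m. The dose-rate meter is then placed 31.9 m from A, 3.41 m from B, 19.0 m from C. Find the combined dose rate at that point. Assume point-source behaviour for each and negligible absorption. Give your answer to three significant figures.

Each source contributes Iᵢ·(dᵢ/rᵢ)²; contributions add.
A: 35.9 × (2.70/31.9)² = 0.2572 μGy/h
B: 160 × (0.710/3.41)² = 6.936 μGy/h
C: 36.8 × (2.40/19.0)² = 0.5872 μGy/h
Total = 0.2572 + 6.936 + 0.5872 = 7.780 μGy/h.

7.78 μGy/h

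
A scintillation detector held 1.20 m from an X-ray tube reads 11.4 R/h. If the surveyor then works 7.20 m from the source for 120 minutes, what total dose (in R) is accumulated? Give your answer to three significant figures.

Intensity scales as (d₁/d₂)², so rate at 7.20 m:
(1.20/7.20)² = 0.02778, so 11.4 × 0.02778 = 0.3167 R/h.
Dose = rate × time = 0.3167 R/h × 2.000 h = 0.6334 R.

0.633 R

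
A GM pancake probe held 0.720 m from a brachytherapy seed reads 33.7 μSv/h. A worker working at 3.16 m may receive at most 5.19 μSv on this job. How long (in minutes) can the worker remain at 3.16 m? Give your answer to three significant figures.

Intensity scales as (d₁/d₂)², so rate at 3.16 m:
(0.720/3.16)² = 0.05191, so 33.7 × 0.05191 = 1.749 μSv/h.
Stay time = 5.19 μSv ÷ 1.749 μSv/h = 2.967 h = 178.0 min.

178 min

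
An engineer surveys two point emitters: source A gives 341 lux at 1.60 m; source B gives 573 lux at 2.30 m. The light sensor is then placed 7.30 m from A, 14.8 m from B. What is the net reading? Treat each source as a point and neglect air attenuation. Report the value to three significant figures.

By superposition, sum each source's inverse-square contribution:
A: 341 × (1.60/7.30)² = 16.38 lux
B: 573 × (2.30/14.8)² = 13.84 lux
Total = 16.38 + 13.84 = 30.22 lux.

30.2 lux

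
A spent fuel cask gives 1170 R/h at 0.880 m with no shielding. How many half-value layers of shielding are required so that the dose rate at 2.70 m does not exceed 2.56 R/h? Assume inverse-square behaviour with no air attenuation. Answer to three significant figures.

At 2.70 m, distance alone gives (0.880/2.70)² = 0.1062, so 1170 × 0.1062 = 124.3 R/h.
Further attenuation needed: 124.3/2.56 = 48.55.
n = log₂(48.55) = 5.601 half-value layers.

5.60 half-value layers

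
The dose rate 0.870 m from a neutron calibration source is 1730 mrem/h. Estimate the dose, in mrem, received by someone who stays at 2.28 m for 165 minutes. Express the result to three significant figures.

693 mrem

Since intensity falls as 1/r², rate at 2.28 m:
1730 × (0.870/2.28)² = 1730 × 0.1456 = 251.9 mrem/h.
Dose = rate × time = 251.9 mrem/h × 2.750 h = 692.7 mrem.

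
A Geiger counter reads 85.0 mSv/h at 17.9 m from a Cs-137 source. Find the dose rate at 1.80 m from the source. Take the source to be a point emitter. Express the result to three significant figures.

By the inverse-square law, the rate at 1.80 m is
(17.9/1.80)² = 98.89, so 85.0 × 98.89 = 8406 mSv/h.

8410 mSv/h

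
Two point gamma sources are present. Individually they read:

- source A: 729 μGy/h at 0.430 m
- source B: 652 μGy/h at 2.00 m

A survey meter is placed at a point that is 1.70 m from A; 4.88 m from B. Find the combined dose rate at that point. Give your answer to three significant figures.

156 μGy/h

By superposition, sum each source's inverse-square contribution:
A: 729 × (0.430/1.70)² = 46.64 μGy/h
B: 652 × (2.00/4.88)² = 109.5 μGy/h
Total = 46.64 + 109.5 = 156.1 μGy/h.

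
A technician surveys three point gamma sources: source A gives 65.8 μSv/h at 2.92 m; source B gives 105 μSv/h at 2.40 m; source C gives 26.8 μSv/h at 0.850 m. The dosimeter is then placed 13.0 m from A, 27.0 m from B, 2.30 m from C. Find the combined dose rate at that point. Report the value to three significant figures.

7.81 μSv/h

Each source contributes Iᵢ·(dᵢ/rᵢ)²; contributions add.
A: 65.8 × (2.92/13.0)² = 3.320 μSv/h
B: 105 × (2.40/27.0)² = 0.8296 μSv/h
C: 26.8 × (0.850/2.30)² = 3.660 μSv/h
Total = 3.320 + 0.8296 + 3.660 = 7.810 μSv/h.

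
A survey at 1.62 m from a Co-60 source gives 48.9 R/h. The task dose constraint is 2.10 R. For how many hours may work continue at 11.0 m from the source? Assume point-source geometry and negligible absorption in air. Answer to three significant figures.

1.98 h

Intensity scales as (d₁/d₂)², so rate at 11.0 m:
48.9 × (1.62/11.0)² = 48.9 × 0.02169 = 1.061 R/h.
Stay time = 2.10 R ÷ 1.061 R/h = 1.979 h.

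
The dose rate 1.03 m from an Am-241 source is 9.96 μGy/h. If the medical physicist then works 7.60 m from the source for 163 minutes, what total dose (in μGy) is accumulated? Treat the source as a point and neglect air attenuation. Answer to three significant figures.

Applying the 1/r² law, rate at 7.60 m:
9.96 × (1.03/7.60)² = 9.96 × 0.01837 = 0.1830 μGy/h.
Dose = rate × time = 0.1830 μGy/h × 2.717 h = 0.4972 μGy.

0.497 μGy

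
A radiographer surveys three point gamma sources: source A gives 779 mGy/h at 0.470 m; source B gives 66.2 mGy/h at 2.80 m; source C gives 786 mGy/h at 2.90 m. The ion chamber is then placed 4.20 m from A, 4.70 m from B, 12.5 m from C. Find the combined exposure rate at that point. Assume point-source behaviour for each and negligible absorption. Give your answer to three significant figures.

75.6 mGy/h

By superposition, sum each source's inverse-square contribution:
A: 779 × (0.470/4.20)² = 9.755 mGy/h
B: 66.2 × (2.80/4.70)² = 23.50 mGy/h
C: 786 × (2.90/12.5)² = 42.31 mGy/h
Total = 9.755 + 23.50 + 42.31 = 75.56 mGy/h.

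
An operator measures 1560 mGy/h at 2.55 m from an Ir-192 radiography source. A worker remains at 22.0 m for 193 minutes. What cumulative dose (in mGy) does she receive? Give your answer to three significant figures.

67.4 mGy

Intensity scales as (d₁/d₂)², so rate at 22.0 m:
1560 × (2.55/22.0)² = 1560 × 0.01343 = 20.95 mGy/h.
Dose = rate × time = 20.95 mGy/h × 3.217 h = 67.40 mGy.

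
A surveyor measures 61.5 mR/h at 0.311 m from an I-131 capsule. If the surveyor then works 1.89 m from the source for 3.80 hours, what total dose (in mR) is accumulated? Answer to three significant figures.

6.33 mR

Intensity scales as (d₁/d₂)², so rate at 1.89 m:
61.5 × (0.311/1.89)² = 61.5 × 0.02708 = 1.665 mR/h.
Dose = rate × time = 1.665 mR/h × 3.800 h = 6.327 mR.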